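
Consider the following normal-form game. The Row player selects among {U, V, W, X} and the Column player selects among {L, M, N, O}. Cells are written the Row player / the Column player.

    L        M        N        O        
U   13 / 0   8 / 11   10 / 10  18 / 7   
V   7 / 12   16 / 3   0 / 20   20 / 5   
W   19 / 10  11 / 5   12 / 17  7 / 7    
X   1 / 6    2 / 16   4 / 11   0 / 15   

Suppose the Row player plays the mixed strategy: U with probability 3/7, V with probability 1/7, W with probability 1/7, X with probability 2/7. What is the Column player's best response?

The Column player's best reply maximizes expected payoff against the mix.
L: (3/7)·0 + (1/7)·12 + (1/7)·10 + (2/7)·6 = 34/7
M: (3/7)·11 + (1/7)·3 + (1/7)·5 + (2/7)·16 = 73/7
N: (3/7)·10 + (1/7)·20 + (1/7)·17 + (2/7)·11 = 89/7
O: (3/7)·7 + (1/7)·5 + (1/7)·7 + (2/7)·15 = 9
Highest expected payoff is 89/7, from N.

N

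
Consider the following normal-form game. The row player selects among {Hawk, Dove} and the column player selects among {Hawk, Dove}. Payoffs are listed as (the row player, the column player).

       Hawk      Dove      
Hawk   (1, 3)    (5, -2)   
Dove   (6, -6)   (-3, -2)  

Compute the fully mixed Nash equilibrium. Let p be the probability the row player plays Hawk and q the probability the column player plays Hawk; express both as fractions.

p = 4/9, q = 8/13

Each player's mixing probability is pinned down by making the *other* player indifferent.
The column player indifferent between Hawk and Dove: p·3 + (1−p)·(-6) = p·(-2) + (1−p)·(-2) ⟹ (-6) + 9p = (-2) + 0p ⟹ p = 4/9.
The row player indifferent between Hawk and Dove: q·1 + (1−q)·5 = q·6 + (1−q)·(-3) ⟹ 5 + (-4)q = (-3) + 9q ⟹ q = 8/13.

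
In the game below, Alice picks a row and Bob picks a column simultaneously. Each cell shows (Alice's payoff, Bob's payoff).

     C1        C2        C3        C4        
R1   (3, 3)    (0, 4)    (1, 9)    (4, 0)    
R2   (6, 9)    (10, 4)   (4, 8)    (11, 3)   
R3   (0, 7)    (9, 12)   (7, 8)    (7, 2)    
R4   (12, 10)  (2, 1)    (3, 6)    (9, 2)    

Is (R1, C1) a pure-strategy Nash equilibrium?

Holding Bob at C1: Alice gets 3 from R1 but could get 12 by switching to R4. Alice has a profitable deviation.

No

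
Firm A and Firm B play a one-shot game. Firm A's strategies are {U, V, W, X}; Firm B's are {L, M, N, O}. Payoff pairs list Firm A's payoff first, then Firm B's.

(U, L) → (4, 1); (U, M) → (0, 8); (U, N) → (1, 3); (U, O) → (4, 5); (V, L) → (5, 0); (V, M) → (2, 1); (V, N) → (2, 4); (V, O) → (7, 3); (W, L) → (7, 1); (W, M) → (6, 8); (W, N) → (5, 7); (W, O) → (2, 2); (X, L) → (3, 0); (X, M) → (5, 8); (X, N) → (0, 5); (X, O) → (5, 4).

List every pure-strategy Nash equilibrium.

(W, M)

Find each player's best response to every opponent strategy; NE are the intersections.
Firm A's best responses — vs L: W (payoff 7); vs M: W (payoff 6); vs N: W (payoff 5); vs O: V (payoff 7).
Firm B's best responses — vs U: M (payoff 8); vs V: N (payoff 4); vs W: M (payoff 8); vs X: M (payoff 8).
The only mutual best response is (W, M); neither player gains by switching there.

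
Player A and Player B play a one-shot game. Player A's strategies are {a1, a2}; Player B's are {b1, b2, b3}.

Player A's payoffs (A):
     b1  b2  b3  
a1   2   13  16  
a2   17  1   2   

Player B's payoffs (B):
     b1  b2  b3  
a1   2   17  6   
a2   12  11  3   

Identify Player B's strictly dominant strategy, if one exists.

None

A strategy is strictly dominant if it gives Player B a strictly higher payoff than every other strategy, against every choice by the opponent.
b1 is not dominant: against a1, b2 gives 17 > 2.
b2 is not dominant: against a2, b1 gives 12 > 11.
b3 is not dominant: against a1, b2 gives 17 > 6.
No single strategy is best against every opponent action.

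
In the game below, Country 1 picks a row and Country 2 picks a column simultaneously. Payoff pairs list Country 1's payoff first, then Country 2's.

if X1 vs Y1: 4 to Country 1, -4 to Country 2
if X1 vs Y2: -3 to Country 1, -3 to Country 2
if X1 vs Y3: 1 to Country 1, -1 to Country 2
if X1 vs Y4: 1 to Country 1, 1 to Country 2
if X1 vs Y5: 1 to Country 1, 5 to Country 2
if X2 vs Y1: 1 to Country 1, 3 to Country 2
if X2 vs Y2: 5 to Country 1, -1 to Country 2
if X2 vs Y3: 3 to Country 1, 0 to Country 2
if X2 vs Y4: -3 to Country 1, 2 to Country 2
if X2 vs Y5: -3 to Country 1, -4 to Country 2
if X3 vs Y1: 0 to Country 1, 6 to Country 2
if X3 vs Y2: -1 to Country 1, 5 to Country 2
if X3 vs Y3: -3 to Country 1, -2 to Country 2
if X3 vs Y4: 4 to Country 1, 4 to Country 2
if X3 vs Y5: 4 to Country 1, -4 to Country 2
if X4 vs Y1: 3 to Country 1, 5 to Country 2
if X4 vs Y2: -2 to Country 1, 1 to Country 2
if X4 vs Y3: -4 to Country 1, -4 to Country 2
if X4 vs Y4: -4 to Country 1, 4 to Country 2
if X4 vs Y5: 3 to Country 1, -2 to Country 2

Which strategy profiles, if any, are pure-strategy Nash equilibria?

A profile is a Nash equilibrium when each player is best-responding to the other.
Country 1's best responses — vs Y1: X1 (payoff 4); vs Y2: X2 (payoff 5); vs Y3: X2 (payoff 3); vs Y4: X3 (payoff 4); vs Y5: X3 (payoff 4).
Country 2's best responses — vs X1: Y5 (payoff 5); vs X2: Y1 (payoff 3); vs X3: Y1 (payoff 6); vs X4: Y1 (payoff 5).
No cell has both players best-responding. For instance, Country 1's best reply to Y5 is X3, but against X3 Country 2 prefers Y1 over Y5.

No pure-strategy Nash equilibrium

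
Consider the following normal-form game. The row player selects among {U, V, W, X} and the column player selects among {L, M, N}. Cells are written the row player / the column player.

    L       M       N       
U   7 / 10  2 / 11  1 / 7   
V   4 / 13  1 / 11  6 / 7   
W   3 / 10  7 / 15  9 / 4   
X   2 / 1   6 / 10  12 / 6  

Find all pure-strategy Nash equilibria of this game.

(W, M)

Find each player's best response to every opponent strategy; NE are the intersections.
The row player's best responses — vs L: U (payoff 7); vs M: W (payoff 7); vs N: X (payoff 12).
The column player's best responses — vs U: M (payoff 11); vs V: L (payoff 13); vs W: M (payoff 15); vs X: M (payoff 10).
The only mutual best response is (W, M); neither player gains by switching there.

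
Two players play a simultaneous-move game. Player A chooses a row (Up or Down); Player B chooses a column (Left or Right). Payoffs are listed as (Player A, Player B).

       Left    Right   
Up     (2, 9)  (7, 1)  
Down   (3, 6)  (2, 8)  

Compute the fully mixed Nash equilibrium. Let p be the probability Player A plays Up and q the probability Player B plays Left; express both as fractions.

In a mixed NE each player is indifferent between their pure strategies, so the opponent's mix sets the indifference.
Player B indifferent between Left and Right: p·9 + (1−p)·6 = p·1 + (1−p)·8 ⟹ 6 + 3p = 8 + (-7)p ⟹ p = 1/5.
Player A indifferent between Up and Down: q·2 + (1−q)·7 = q·3 + (1−q)·2 ⟹ 7 + (-5)q = 2 + 1q ⟹ q = 5/6.

p = 1/5, q = 5/6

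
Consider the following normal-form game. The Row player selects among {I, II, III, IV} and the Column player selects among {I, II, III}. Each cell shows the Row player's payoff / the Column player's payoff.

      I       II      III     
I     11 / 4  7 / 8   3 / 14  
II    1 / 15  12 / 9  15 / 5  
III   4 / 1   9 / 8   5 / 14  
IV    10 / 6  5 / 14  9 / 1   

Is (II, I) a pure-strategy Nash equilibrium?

Holding the Column player at I: the Row player gets 1 from II but could get 11 by switching to I. The Row player has a profitable deviation.

No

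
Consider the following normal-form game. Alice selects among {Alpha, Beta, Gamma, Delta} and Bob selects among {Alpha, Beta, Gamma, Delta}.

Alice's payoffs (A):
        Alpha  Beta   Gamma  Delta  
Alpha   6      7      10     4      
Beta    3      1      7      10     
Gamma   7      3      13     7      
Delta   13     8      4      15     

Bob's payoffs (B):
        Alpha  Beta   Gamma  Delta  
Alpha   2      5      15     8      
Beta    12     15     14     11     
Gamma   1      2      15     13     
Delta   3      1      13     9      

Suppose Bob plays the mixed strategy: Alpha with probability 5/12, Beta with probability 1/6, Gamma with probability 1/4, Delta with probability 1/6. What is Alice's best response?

Compute Alice's expected payoff from each pure strategy against the given mix.
Alpha: (5/12)·6 + (1/6)·7 + (1/4)·10 + (1/6)·4 = 41/6
Beta: (5/12)·3 + (1/6)·1 + (1/4)·7 + (1/6)·10 = 29/6
Gamma: (5/12)·7 + (1/6)·3 + (1/4)·13 + (1/6)·7 = 47/6
Delta: (5/12)·13 + (1/6)·8 + (1/4)·4 + (1/6)·15 = 41/4
Highest expected payoff is 41/4, from Delta.

Delta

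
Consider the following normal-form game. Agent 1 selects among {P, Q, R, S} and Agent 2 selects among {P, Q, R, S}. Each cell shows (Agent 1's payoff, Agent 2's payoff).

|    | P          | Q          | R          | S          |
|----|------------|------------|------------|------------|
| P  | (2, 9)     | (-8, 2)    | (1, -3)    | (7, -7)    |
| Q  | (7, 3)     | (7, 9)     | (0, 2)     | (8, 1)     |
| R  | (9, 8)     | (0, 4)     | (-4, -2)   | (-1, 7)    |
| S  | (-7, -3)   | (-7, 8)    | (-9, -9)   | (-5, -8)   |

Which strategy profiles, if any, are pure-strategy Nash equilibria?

(Q, Q) and (R, P)

A profile is a Nash equilibrium when each player is best-responding to the other.
Agent 1's best responses — vs P: R (payoff 9); vs Q: Q (payoff 7); vs R: P (payoff 1); vs S: Q (payoff 8).
Agent 2's best responses — vs P: P (payoff 9); vs Q: Q (payoff 9); vs R: P (payoff 8); vs S: Q (payoff 8).
Mutual best responses occur at (Q, Q) and (R, P); at each, neither player gains by switching.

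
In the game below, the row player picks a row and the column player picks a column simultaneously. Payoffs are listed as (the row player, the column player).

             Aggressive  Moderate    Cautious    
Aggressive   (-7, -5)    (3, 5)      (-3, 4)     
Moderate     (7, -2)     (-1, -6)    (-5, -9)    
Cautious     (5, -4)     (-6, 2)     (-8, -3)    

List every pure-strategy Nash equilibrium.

(Aggressive, Moderate) and (Moderate, Aggressive)

Find each player's best response to every opponent strategy; NE are the intersections.
The row player's best responses — vs Aggressive: Moderate (payoff 7); vs Moderate: Aggressive (payoff 3); vs Cautious: Aggressive (payoff -3).
The column player's best responses — vs Aggressive: Moderate (payoff 5); vs Moderate: Aggressive (payoff -2); vs Cautious: Moderate (payoff 2).
Mutual best responses occur at (Aggressive, Moderate) and (Moderate, Aggressive); at each, neither player gains by switching.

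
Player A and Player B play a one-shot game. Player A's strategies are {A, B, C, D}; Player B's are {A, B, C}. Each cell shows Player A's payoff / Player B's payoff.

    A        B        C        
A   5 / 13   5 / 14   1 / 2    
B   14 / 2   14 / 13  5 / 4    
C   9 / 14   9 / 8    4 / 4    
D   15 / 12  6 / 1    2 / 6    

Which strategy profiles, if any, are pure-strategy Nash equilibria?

(B, B) and (D, A)

Check mutual best responses: a cell is a NE iff neither player can gain by unilaterally deviating.
Player A's best responses — vs A: D (payoff 15); vs B: B (payoff 14); vs C: B (payoff 5).
Player B's best responses — vs A: B (payoff 14); vs B: B (payoff 13); vs C: A (payoff 14); vs D: A (payoff 12).
Mutual best responses occur at (B, B) and (D, A); at each, neither player gains by switching.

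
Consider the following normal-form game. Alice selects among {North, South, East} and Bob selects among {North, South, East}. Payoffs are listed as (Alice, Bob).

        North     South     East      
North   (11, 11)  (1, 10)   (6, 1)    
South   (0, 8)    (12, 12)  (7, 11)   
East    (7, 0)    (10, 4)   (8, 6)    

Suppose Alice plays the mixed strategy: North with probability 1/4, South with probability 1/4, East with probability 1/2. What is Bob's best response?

Compute Bob's expected payoff from each pure strategy against the given mix.
North: (1/4)·11 + (1/4)·8 + (1/2)·0 = 19/4
South: (1/4)·10 + (1/4)·12 + (1/2)·4 = 15/2
East: (1/4)·1 + (1/4)·11 + (1/2)·6 = 6
Highest expected payoff is 15/2, from South.

South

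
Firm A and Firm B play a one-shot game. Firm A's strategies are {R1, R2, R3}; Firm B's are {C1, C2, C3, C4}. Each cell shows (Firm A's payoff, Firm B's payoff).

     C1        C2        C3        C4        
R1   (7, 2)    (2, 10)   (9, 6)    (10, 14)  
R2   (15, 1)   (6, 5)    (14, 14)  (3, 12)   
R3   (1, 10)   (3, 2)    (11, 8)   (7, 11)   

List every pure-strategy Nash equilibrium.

Check mutual best responses: a cell is a NE iff neither player can gain by unilaterally deviating.
Firm A's best responses — vs C1: R2 (payoff 15); vs C2: R2 (payoff 6); vs C3: R2 (payoff 14); vs C4: R1 (payoff 10).
Firm B's best responses — vs R1: C4 (payoff 14); vs R2: C3 (payoff 14); vs R3: C4 (payoff 11).
Mutual best responses occur at (R1, C4) and (R2, C3); at each, neither player gains by switching.

(R1, C4) and (R2, C3)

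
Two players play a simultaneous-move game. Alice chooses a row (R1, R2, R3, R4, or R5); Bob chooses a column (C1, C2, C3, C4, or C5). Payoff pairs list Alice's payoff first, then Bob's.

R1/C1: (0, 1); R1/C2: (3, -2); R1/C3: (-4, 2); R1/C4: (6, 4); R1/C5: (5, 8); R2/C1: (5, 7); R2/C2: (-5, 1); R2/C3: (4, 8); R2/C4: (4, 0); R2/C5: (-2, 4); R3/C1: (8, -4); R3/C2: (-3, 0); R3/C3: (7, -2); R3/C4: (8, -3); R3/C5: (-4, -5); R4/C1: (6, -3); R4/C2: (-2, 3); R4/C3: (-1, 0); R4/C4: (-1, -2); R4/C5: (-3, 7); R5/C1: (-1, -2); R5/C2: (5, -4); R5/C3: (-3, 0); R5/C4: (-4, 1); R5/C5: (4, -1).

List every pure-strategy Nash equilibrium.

(R1, C5)

Find each player's best response to every opponent strategy; NE are the intersections.
Alice's best responses — vs C1: R3 (payoff 8); vs C2: R5 (payoff 5); vs C3: R3 (payoff 7); vs C4: R3 (payoff 8); vs C5: R1 (payoff 5).
Bob's best responses — vs R1: C5 (payoff 8); vs R2: C3 (payoff 8); vs R3: C2 (payoff 0); vs R4: C5 (payoff 7); vs R5: C4 (payoff 1).
The only mutual best response is (R1, C5); neither player gains by switching there.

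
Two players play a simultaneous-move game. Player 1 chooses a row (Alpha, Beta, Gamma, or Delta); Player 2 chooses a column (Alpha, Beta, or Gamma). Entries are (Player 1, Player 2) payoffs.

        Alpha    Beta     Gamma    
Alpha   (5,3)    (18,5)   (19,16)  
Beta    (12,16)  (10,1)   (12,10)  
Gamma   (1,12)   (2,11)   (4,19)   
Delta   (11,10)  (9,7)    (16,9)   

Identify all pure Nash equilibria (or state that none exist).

Find each player's best response to every opponent strategy; NE are the intersections.
Player 1's best responses — vs Alpha: Beta (payoff 12); vs Beta: Alpha (payoff 18); vs Gamma: Alpha (payoff 19).
Player 2's best responses — vs Alpha: Gamma (payoff 16); vs Beta: Alpha (payoff 16); vs Gamma: Gamma (payoff 19); vs Delta: Alpha (payoff 10).
Mutual best responses occur at (Alpha, Gamma) and (Beta, Alpha); at each, neither player gains by switching.

(Alpha, Gamma) and (Beta, Alpha)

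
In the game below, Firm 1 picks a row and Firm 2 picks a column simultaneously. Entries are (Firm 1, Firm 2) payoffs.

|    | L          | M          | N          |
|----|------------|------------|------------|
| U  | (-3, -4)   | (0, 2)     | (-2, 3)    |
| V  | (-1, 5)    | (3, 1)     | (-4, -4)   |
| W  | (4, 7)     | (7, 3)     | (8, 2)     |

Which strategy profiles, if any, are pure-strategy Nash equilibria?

Check mutual best responses: a cell is a NE iff neither player can gain by unilaterally deviating.
Firm 1's best responses — vs L: W (payoff 4); vs M: W (payoff 7); vs N: W (payoff 8).
Firm 2's best responses — vs U: N (payoff 3); vs V: L (payoff 5); vs W: L (payoff 7).
The only mutual best response is (W, L); neither player gains by switching there.

(W, L)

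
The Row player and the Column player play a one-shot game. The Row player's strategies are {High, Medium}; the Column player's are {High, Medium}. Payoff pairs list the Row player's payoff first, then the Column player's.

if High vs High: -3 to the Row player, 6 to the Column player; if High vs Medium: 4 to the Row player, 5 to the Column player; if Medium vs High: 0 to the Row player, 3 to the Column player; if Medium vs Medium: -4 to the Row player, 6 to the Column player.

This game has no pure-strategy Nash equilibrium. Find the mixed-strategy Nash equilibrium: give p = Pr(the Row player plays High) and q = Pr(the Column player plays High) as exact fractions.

In a mixed NE each player is indifferent between their pure strategies, so the opponent's mix sets the indifference.
The Column player indifferent between High and Medium: p·6 + (1−p)·3 = p·5 + (1−p)·6 ⟹ 3 + 3p = 6 + (-1)p ⟹ p = 3/4.
The Row player indifferent between High and Medium: q·(-3) + (1−q)·4 = q·0 + (1−q)·(-4) ⟹ 4 + (-7)q = (-4) + 4q ⟹ q = 8/11.

p = 3/4, q = 8/11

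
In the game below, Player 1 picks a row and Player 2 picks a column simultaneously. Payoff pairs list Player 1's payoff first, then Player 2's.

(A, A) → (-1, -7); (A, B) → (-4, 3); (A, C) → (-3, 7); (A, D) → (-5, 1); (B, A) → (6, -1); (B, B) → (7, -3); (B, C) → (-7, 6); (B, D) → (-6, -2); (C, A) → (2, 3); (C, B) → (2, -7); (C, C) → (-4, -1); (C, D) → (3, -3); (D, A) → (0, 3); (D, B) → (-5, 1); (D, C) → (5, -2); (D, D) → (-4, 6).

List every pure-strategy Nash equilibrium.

Find each player's best response to every opponent strategy; NE are the intersections.
Player 1's best responses — vs A: B (payoff 6); vs B: B (payoff 7); vs C: D (payoff 5); vs D: C (payoff 3).
Player 2's best responses — vs A: C (payoff 7); vs B: C (payoff 6); vs C: A (payoff 3); vs D: D (payoff 6).
No cell has both players best-responding. For instance, Player 1's best reply to B is B, but against B Player 2 prefers C over B.

No pure-strategy Nash equilibrium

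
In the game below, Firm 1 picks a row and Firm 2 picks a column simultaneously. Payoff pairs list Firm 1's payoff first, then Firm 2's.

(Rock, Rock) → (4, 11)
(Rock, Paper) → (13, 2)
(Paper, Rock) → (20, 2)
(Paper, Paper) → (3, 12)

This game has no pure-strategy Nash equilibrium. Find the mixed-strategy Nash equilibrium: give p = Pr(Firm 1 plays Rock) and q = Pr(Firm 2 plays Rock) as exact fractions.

In a mixed NE each player is indifferent between their pure strategies, so the opponent's mix sets the indifference.
Firm 2 indifferent between Rock and Paper: p·11 + (1−p)·2 = p·2 + (1−p)·12 ⟹ 2 + 9p = 12 + (-10)p ⟹ p = 10/19.
Firm 1 indifferent between Rock and Paper: q·4 + (1−q)·13 = q·20 + (1−q)·3 ⟹ 13 + (-9)q = 3 + 17q ⟹ q = 5/13.

p = 10/19, q = 5/13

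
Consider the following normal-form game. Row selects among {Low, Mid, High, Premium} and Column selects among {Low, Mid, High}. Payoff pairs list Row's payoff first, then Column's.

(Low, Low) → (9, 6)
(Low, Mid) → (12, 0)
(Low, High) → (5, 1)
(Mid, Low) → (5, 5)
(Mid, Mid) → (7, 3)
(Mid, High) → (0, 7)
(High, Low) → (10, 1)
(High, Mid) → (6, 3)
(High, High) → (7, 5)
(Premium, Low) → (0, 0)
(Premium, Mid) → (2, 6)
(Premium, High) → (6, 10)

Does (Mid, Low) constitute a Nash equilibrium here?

Holding Column at Low: Row gets 5 from Mid but could get 10 by switching to High. Row has a profitable deviation.

No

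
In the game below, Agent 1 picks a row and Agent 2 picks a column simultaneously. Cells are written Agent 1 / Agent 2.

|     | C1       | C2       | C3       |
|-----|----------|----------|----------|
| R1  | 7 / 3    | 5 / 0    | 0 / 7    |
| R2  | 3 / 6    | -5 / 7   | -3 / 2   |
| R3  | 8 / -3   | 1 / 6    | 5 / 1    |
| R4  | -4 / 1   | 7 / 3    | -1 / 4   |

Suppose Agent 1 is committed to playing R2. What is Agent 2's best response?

With Agent 1 fixed at R2, Agent 2's payoffs are: C1 → 6, C2 → 7, C3 → 2.
The maximum is 7, achieved by C2.

C2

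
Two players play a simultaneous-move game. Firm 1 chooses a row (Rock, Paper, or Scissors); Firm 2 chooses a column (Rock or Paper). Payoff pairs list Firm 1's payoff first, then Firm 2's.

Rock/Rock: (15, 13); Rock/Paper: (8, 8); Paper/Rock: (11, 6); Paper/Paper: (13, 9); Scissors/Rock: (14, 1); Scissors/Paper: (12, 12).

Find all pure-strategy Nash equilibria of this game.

(Rock, Rock) and (Paper, Paper)

Find each player's best response to every opponent strategy; NE are the intersections.
Firm 1's best responses — vs Rock: Rock (payoff 15); vs Paper: Paper (payoff 13).
Firm 2's best responses — vs Rock: Rock (payoff 13); vs Paper: Paper (payoff 9); vs Scissors: Paper (payoff 12).
Mutual best responses occur at (Rock, Rock) and (Paper, Paper); at each, neither player gains by switching.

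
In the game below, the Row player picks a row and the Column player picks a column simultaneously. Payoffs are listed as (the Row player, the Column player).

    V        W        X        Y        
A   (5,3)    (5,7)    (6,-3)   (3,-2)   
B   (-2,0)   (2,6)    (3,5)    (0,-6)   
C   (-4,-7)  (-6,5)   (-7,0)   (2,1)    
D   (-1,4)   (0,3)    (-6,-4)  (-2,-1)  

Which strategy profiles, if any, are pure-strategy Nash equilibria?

(A, W)

A profile is a Nash equilibrium when each player is best-responding to the other.
The Row player's best responses — vs V: A (payoff 5); vs W: A (payoff 5); vs X: A (payoff 6); vs Y: A (payoff 3).
The Column player's best responses — vs A: W (payoff 7); vs B: W (payoff 6); vs C: W (payoff 5); vs D: V (payoff 4).
The only mutual best response is (A, W); neither player gains by switching there.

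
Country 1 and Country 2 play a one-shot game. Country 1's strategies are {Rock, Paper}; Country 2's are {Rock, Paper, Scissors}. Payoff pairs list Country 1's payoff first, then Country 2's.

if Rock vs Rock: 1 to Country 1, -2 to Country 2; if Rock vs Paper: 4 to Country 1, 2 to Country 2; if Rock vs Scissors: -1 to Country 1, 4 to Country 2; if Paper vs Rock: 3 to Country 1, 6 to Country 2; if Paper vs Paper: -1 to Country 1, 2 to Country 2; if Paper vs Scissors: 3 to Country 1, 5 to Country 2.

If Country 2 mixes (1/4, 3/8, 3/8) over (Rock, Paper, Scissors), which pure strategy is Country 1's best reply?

Paper

Compute Country 1's expected payoff from each pure strategy against the given mix.
Rock: (1/4)·1 + (3/8)·4 + (3/8)·(-1) = 11/8
Paper: (1/4)·3 + (3/8)·(-1) + (3/8)·3 = 3/2
Highest expected payoff is 3/2, from Paper.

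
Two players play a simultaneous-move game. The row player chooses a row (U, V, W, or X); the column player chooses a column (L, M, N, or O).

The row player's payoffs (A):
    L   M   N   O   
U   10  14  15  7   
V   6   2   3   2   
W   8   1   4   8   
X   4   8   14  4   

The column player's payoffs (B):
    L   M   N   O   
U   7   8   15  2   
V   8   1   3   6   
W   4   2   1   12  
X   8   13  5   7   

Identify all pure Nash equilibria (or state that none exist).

Find each player's best response to every opponent strategy; NE are the intersections.
The row player's best responses — vs L: U (payoff 10); vs M: U (payoff 14); vs N: U (payoff 15); vs O: W (payoff 8).
The column player's best responses — vs U: N (payoff 15); vs V: L (payoff 8); vs W: O (payoff 12); vs X: M (payoff 13).
Mutual best responses occur at (U, N) and (W, O); at each, neither player gains by switching.

(U, N) and (W, O)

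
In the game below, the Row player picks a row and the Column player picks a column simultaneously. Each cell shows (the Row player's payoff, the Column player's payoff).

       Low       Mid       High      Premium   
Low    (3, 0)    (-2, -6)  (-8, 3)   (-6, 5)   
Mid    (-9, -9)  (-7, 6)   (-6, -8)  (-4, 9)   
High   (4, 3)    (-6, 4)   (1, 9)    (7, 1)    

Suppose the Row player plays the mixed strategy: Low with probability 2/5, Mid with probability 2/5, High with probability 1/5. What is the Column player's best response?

Premium

Compute the Column player's expected payoff from each pure strategy against the given mix.
Low: (2/5)·0 + (2/5)·(-9) + (1/5)·3 = -3
Mid: (2/5)·(-6) + (2/5)·6 + (1/5)·4 = 4/5
High: (2/5)·3 + (2/5)·(-8) + (1/5)·9 = -1/5
Premium: (2/5)·5 + (2/5)·9 + (1/5)·1 = 29/5
Highest expected payoff is 29/5, from Premium.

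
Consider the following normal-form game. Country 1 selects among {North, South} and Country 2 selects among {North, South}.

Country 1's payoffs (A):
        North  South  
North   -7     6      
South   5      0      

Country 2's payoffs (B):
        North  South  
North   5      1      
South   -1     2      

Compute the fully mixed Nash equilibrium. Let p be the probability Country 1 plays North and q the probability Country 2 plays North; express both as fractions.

p = 3/7, q = 1/3

In a mixed NE each player is indifferent between their pure strategies, so the opponent's mix sets the indifference.
Country 2 indifferent between North and South: p·5 + (1−p)·(-1) = p·1 + (1−p)·2 ⟹ (-1) + 6p = 2 + (-1)p ⟹ p = 3/7.
Country 1 indifferent between North and South: q·(-7) + (1−q)·6 = q·5 + (1−q)·0 ⟹ 6 + (-13)q = 0 + 5q ⟹ q = 1/3.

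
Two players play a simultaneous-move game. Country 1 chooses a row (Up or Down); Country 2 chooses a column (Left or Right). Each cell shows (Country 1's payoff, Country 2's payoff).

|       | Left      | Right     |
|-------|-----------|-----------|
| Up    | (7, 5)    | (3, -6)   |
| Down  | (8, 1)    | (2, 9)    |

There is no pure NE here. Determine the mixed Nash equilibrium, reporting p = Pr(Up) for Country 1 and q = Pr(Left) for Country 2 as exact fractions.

p = 8/19, q = 1/2

Each player's mixing probability is pinned down by making the *other* player indifferent.
Country 2 indifferent between Left and Right: p·5 + (1−p)·1 = p·(-6) + (1−p)·9 ⟹ 1 + 4p = 9 + (-15)p ⟹ p = 8/19.
Country 1 indifferent between Up and Down: q·7 + (1−q)·3 = q·8 + (1−q)·2 ⟹ 3 + 4q = 2 + 6q ⟹ q = 1/2.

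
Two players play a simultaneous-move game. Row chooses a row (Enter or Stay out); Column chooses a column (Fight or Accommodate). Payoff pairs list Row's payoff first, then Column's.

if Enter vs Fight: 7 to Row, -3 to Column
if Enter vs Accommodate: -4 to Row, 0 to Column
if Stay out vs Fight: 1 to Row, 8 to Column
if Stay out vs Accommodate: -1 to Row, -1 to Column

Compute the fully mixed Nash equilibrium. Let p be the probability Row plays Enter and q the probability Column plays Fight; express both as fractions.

Each player's mixing probability is pinned down by making the *other* player indifferent.
Column indifferent between Fight and Accommodate: p·(-3) + (1−p)·8 = p·0 + (1−p)·(-1) ⟹ 8 + (-11)p = (-1) + 1p ⟹ p = 3/4.
Row indifferent between Enter and Stay out: q·7 + (1−q)·(-4) = q·1 + (1−q)·(-1) ⟹ (-4) + 11q = (-1) + 2q ⟹ q = 1/3.

p = 3/4, q = 1/3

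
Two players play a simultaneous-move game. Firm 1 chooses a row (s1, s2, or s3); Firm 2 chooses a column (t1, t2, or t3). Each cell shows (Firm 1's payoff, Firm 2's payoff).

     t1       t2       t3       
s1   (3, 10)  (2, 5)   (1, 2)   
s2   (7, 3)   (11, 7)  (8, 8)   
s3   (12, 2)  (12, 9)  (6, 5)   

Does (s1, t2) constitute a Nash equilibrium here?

No

Holding Firm 2 at t2: Firm 1 gets 2 from s1 but could get 12 by switching to s3. Firm 1 has a profitable deviation.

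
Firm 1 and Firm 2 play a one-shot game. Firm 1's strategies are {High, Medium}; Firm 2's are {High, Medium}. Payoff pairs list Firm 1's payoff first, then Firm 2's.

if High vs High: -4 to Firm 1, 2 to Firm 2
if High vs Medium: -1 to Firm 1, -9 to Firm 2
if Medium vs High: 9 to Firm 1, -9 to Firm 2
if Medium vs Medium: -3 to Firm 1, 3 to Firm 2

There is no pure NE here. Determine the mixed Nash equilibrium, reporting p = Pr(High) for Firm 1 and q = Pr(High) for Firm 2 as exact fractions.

p = 12/23, q = 2/15

In a mixed NE each player is indifferent between their pure strategies, so the opponent's mix sets the indifference.
Firm 2 indifferent between High and Medium: p·2 + (1−p)·(-9) = p·(-9) + (1−p)·3 ⟹ (-9) + 11p = 3 + (-12)p ⟹ p = 12/23.
Firm 1 indifferent between High and Medium: q·(-4) + (1−q)·(-1) = q·9 + (1−q)·(-3) ⟹ (-1) + (-3)q = (-3) + 12q ⟹ q = 2/15.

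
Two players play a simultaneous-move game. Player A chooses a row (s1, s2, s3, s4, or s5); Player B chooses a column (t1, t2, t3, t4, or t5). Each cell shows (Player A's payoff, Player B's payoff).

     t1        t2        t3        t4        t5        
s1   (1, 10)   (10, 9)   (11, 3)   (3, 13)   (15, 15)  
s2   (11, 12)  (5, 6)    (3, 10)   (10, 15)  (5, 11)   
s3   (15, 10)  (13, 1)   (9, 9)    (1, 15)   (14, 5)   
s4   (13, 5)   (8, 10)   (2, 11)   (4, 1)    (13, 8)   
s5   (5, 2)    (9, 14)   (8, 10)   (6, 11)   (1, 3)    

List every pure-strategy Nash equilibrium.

Check mutual best responses: a cell is a NE iff neither player can gain by unilaterally deviating.
Player A's best responses — vs t1: s3 (payoff 15); vs t2: s3 (payoff 13); vs t3: s1 (payoff 11); vs t4: s2 (payoff 10); vs t5: s1 (payoff 15).
Player B's best responses — vs s1: t5 (payoff 15); vs s2: t4 (payoff 15); vs s3: t4 (payoff 15); vs s4: t3 (payoff 11); vs s5: t2 (payoff 14).
Mutual best responses occur at (s1, t5) and (s2, t4); at each, neither player gains by switching.

(s1, t5) and (s2, t4)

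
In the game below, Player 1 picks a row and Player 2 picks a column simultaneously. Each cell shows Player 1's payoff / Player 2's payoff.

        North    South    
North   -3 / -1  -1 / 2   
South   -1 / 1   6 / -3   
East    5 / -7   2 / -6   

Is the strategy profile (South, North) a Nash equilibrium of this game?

No

Holding Player 2 at North: Player 1 gets -1 from South but could get 5 by switching to East. Player 1 has a profitable deviation.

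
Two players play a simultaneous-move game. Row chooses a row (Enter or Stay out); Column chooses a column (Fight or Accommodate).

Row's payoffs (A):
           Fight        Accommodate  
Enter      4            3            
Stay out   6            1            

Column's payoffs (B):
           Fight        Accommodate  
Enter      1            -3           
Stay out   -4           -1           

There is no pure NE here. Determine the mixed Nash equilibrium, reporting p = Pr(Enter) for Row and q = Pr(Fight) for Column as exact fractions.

In a mixed NE each player is indifferent between their pure strategies, so the opponent's mix sets the indifference.
Column indifferent between Fight and Accommodate: p·1 + (1−p)·(-4) = p·(-3) + (1−p)·(-1) ⟹ (-4) + 5p = (-1) + (-2)p ⟹ p = 3/7.
Row indifferent between Enter and Stay out: q·4 + (1−q)·3 = q·6 + (1−q)·1 ⟹ 3 + 1q = 1 + 5q ⟹ q = 1/2.

p = 3/7, q = 1/2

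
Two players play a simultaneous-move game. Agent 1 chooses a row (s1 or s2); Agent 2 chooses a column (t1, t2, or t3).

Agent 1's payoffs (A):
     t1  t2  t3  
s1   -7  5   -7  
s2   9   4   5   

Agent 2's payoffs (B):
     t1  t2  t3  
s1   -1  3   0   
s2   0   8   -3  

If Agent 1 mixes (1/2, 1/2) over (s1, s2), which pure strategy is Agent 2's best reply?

t2

Compute Agent 2's expected payoff from each pure strategy against the given mix.
t1: (1/2)·(-1) + (1/2)·0 = -1/2
t2: (1/2)·3 + (1/2)·8 = 11/2
t3: (1/2)·0 + (1/2)·(-3) = -3/2
Highest expected payoff is 11/2, from t2.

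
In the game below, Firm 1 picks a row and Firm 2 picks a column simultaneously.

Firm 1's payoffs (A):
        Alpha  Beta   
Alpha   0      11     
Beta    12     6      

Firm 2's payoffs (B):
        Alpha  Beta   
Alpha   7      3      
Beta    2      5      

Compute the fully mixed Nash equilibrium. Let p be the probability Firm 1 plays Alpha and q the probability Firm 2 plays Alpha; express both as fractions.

In a mixed NE each player is indifferent between their pure strategies, so the opponent's mix sets the indifference.
Firm 2 indifferent between Alpha and Beta: p·7 + (1−p)·2 = p·3 + (1−p)·5 ⟹ 2 + 5p = 5 + (-2)p ⟹ p = 3/7.
Firm 1 indifferent between Alpha and Beta: q·0 + (1−q)·11 = q·12 + (1−q)·6 ⟹ 11 + (-11)q = 6 + 6q ⟹ q = 5/17.

p = 3/7, q = 5/17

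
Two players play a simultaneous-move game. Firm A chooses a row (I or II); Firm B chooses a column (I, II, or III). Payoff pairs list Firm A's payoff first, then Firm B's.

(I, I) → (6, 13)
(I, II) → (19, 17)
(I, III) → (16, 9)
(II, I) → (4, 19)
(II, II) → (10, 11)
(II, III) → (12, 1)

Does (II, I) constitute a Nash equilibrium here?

Holding Firm B at I: Firm A gets 4 from II but could get 6 by switching to I. Firm A has a profitable deviation.

No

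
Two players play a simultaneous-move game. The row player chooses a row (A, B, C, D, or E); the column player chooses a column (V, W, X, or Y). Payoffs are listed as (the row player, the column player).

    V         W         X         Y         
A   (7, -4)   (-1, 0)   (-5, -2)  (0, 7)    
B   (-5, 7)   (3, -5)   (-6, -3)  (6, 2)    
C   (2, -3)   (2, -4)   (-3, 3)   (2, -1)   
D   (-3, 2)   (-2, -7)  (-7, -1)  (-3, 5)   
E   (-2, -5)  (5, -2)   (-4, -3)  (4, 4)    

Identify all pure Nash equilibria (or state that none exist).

(C, X)

Find each player's best response to every opponent strategy; NE are the intersections.
The row player's best responses — vs V: A (payoff 7); vs W: E (payoff 5); vs X: C (payoff -3); vs Y: B (payoff 6).
The column player's best responses — vs A: Y (payoff 7); vs B: V (payoff 7); vs C: X (payoff 3); vs D: Y (payoff 5); vs E: Y (payoff 4).
The only mutual best response is (C, X); neither player gains by switching there.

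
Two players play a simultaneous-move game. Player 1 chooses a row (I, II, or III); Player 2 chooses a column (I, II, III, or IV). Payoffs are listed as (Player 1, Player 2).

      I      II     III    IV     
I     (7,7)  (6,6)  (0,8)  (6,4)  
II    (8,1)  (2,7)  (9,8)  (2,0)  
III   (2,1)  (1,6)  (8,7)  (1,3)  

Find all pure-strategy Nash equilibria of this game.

(II, III)

A profile is a Nash equilibrium when each player is best-responding to the other.
Player 1's best responses — vs I: II (payoff 8); vs II: I (payoff 6); vs III: II (payoff 9); vs IV: I (payoff 6).
Player 2's best responses — vs I: III (payoff 8); vs II: III (payoff 8); vs III: III (payoff 7).
The only mutual best response is (II, III); neither player gains by switching there.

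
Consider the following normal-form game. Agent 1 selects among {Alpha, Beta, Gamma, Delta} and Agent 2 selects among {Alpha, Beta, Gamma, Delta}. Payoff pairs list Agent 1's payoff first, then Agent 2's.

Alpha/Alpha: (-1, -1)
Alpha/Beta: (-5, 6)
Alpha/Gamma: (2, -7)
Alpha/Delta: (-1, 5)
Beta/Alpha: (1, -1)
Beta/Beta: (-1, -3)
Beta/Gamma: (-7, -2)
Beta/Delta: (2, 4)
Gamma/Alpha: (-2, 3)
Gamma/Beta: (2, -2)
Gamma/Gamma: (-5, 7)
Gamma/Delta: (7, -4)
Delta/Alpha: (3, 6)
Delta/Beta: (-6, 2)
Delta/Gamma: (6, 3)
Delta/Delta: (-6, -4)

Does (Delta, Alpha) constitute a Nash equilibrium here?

Yes

Holding Agent 2 at Alpha: Agent 1 gets 3 from Delta, versus -1 from Alpha, 1 from Beta, -2 from Gamma. No profitable deviation for Agent 1.
Holding Agent 1 at Delta: Agent 2 gets 6 from Alpha, versus 2 from Beta, 3 from Gamma, -4 from Delta. No profitable deviation for Agent 2 either.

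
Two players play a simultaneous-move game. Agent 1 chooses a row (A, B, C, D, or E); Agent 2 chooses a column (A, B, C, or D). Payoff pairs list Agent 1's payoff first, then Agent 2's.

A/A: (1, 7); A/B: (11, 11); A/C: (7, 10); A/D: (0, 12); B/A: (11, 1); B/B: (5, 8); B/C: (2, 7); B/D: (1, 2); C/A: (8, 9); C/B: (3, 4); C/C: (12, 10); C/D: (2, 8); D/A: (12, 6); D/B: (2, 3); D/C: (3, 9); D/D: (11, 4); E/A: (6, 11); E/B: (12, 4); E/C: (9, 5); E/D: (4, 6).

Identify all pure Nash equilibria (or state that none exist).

Check mutual best responses: a cell is a NE iff neither player can gain by unilaterally deviating.
Agent 1's best responses — vs A: D (payoff 12); vs B: E (payoff 12); vs C: C (payoff 12); vs D: D (payoff 11).
Agent 2's best responses — vs A: D (payoff 12); vs B: B (payoff 8); vs C: C (payoff 10); vs D: C (payoff 9); vs E: A (payoff 11).
The only mutual best response is (C, C); neither player gains by switching there.

(C, C)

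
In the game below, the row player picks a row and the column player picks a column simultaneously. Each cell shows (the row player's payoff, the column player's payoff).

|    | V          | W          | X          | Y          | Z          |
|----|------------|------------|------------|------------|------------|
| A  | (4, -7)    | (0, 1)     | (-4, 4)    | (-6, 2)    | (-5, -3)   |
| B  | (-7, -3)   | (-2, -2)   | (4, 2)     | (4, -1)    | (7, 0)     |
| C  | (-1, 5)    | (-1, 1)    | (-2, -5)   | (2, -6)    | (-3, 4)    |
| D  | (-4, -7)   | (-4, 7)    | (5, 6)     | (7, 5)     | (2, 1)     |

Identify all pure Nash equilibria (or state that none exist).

A profile is a Nash equilibrium when each player is best-responding to the other.
The row player's best responses — vs V: A (payoff 4); vs W: A (payoff 0); vs X: D (payoff 5); vs Y: D (payoff 7); vs Z: B (payoff 7).
The column player's best responses — vs A: X (payoff 4); vs B: X (payoff 2); vs C: V (payoff 5); vs D: W (payoff 7).
No cell has both players best-responding. For instance, the row player's best reply to W is A, but against A the column player prefers X over W.

No pure-strategy Nash equilibrium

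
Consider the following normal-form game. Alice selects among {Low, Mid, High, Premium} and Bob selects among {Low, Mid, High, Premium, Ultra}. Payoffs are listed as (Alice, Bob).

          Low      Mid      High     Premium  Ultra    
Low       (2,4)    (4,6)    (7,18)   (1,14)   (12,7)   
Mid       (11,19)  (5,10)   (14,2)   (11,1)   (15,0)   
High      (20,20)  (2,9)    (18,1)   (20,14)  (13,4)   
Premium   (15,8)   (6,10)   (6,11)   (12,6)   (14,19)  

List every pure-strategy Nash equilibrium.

(High, Low)

Find each player's best response to every opponent strategy; NE are the intersections.
Alice's best responses — vs Low: High (payoff 20); vs Mid: Premium (payoff 6); vs High: High (payoff 18); vs Premium: High (payoff 20); vs Ultra: Mid (payoff 15).
Bob's best responses — vs Low: High (payoff 18); vs Mid: Low (payoff 19); vs High: Low (payoff 20); vs Premium: Ultra (payoff 19).
The only mutual best response is (High, Low); neither player gains by switching there.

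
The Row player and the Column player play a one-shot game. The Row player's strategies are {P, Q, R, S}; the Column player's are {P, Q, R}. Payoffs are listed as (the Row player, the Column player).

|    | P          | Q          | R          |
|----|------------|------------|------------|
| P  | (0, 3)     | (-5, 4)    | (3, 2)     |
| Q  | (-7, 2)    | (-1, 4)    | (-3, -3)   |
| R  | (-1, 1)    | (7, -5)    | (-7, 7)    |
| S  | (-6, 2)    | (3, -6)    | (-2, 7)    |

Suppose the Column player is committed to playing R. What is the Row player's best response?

P

With the Column player fixed at R, the Row player's payoffs are: P → 3, Q → -3, R → -7, S → -2.
The maximum is 3, achieved by P.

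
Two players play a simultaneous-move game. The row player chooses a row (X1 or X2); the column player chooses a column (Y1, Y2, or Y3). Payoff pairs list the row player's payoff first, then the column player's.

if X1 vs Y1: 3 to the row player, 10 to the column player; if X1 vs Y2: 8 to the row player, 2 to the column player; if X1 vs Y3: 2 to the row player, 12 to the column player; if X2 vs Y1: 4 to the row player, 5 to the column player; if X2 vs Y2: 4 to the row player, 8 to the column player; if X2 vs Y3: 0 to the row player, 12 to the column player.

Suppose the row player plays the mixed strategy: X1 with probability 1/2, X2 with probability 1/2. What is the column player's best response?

The column player's best reply maximizes expected payoff against the mix.
Y1: (1/2)·10 + (1/2)·5 = 15/2
Y2: (1/2)·2 + (1/2)·8 = 5
Y3: (1/2)·12 + (1/2)·12 = 12
Highest expected payoff is 12, from Y3.

Y3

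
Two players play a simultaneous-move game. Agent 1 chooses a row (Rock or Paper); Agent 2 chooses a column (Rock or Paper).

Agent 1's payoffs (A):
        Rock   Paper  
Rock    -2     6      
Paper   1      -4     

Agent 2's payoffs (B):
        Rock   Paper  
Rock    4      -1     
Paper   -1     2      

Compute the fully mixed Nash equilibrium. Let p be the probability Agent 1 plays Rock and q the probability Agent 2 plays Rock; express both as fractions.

p = 3/8, q = 10/13

Each player's mixing probability is pinned down by making the *other* player indifferent.
Agent 2 indifferent between Rock and Paper: p·4 + (1−p)·(-1) = p·(-1) + (1−p)·2 ⟹ (-1) + 5p = 2 + (-3)p ⟹ p = 3/8.
Agent 1 indifferent between Rock and Paper: q·(-2) + (1−q)·6 = q·1 + (1−q)·(-4) ⟹ 6 + (-8)q = (-4) + 5q ⟹ q = 10/13.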